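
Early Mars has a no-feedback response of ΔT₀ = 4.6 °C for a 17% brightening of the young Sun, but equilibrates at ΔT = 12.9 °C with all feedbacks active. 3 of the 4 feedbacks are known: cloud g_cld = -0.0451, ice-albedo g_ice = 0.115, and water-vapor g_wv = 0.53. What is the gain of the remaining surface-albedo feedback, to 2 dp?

Amplification A = ΔT/ΔT₀ = 12.9/4.6 = 2.804.
Total gain g = 1 − 1/A = 1 − 1/2.804 = 0.6434.
Known gains sum to -0.0451 + 0.115 + 0.53 = 0.5999.
g_alb = 0.6434 − 0.5999 = 0.04.

0.04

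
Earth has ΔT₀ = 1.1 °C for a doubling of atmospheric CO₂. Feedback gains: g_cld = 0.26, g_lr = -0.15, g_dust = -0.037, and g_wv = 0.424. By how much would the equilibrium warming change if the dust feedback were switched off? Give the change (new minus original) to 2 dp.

Original: g = 0.497, ΔT = 1.1/(1−0.497) = 2.1869 °C.
Without dust: g' = 0.534, ΔT' = 1.1/(1−0.534) = 2.3605 °C.
Change = 2.3605 − 2.1869 = 0.17 °C.

0.17 °C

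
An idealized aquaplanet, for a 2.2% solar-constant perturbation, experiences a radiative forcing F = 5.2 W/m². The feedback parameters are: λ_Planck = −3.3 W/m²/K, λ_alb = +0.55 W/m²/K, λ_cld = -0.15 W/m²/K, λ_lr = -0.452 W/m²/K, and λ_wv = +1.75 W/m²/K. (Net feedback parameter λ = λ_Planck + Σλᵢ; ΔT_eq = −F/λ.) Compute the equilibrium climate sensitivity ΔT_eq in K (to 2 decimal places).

Net feedback parameter λ = (−3.3) + (+0.55) + (-0.15) + (-0.452) + (+1.75) = -1.602 W/m²/K.
ΔT = −F/λ = −5.2/(-1.602) = 3.25 K.

3.25 K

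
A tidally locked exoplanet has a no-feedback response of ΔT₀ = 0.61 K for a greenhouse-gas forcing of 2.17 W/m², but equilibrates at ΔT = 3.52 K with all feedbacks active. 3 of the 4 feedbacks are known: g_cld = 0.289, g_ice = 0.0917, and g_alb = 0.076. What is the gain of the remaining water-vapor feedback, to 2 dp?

0.37

Amplification A = ΔT/ΔT₀ = 3.52/0.61 = 5.77.
Total gain g = 1 − 1/A = 1 − 1/5.77 = 0.8267.
Known gains sum to 0.289 + 0.0917 + 0.076 = 0.4567.
g_wv = 0.8267 − 0.4567 = 0.37.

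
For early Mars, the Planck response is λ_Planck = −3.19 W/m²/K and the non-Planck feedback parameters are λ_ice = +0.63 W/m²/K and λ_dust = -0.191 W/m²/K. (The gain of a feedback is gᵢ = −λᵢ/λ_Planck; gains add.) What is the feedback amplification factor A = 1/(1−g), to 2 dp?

1.16

Convert to gains: g_ice = 0.63/3.19 = 0.1975; g_dust = -0.191/3.19 = -0.05987.
Total gain g = 0.13763.
A = 1/(1 − 0.13763) = 1.16.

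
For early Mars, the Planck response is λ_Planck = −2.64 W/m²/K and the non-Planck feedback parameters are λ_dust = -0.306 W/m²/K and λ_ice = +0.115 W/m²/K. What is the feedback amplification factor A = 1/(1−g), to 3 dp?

Convert to gains: g_dust = -0.306/2.64 = -0.1159; g_ice = 0.115/2.64 = 0.04356.
Total gain g = -0.07234.
A = 1/(1 + 0.07234) = 0.933.

0.933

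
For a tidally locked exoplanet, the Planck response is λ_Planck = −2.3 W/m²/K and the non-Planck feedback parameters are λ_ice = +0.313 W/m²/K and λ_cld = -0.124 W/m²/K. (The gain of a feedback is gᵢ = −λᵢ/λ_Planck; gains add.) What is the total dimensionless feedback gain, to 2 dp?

Convert to gains: g_ice = 0.313/2.3 = 0.1361; g_cld = -0.124/2.3 = -0.05391.
Total gain g = 0.08219.

0.08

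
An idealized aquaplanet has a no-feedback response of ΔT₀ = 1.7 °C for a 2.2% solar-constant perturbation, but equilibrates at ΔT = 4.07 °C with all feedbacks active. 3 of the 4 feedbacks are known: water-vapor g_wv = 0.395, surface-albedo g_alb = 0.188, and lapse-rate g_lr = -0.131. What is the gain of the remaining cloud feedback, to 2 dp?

Amplification A = ΔT/ΔT₀ = 4.07/1.7 = 2.394.
Total gain g = 1 − 1/A = 1 − 1/2.394 = 0.5823.
Known gains sum to 0.395 + 0.188 − 0.131 = 0.452.
g_cld = 0.5823 − 0.452 = 0.13.

0.13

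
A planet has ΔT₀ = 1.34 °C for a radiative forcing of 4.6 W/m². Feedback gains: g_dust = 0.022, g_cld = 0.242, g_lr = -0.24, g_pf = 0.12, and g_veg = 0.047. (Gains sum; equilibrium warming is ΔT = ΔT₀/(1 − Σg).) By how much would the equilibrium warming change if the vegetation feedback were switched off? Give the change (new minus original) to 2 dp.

Original: g = 0.191, ΔT = 1.34/(1−0.191) = 1.6564 °C.
Without vegetation: g' = 0.144, ΔT' = 1.34/(1−0.144) = 1.5654 °C.
Change = 1.5654 − 1.6564 = -0.09 °C.

-0.09 °C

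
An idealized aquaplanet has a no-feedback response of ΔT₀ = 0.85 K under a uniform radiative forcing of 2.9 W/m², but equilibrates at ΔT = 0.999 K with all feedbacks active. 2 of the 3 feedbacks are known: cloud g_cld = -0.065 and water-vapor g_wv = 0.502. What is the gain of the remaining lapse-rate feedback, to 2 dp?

Amplification A = ΔT/ΔT₀ = 0.999/0.85 = 1.175.
Total gain g = 1 − 1/A = 1 − 1/1.175 = 0.1489.
Known gains sum to -0.065 + 0.502 = 0.437.
g_lr = 0.1489 − 0.437 = -0.29.

-0.29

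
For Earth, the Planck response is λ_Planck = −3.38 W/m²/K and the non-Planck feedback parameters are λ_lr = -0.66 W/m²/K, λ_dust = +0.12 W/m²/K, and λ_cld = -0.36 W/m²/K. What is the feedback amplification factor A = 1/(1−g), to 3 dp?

0.790

Convert to gains: g_lr = -0.66/3.38 = -0.1953; g_dust = 0.12/3.38 = 0.0355; g_cld = -0.36/3.38 = -0.1065.
Total gain g = -0.2663.
A = 1/(1 + 0.2663) = 0.790.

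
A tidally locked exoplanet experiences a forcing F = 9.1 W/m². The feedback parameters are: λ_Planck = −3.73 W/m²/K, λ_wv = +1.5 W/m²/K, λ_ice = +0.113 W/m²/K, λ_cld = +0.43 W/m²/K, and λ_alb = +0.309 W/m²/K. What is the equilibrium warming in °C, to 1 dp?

Net feedback parameter λ = (−3.73) + (+1.5) + (+0.113) + (+0.43) + (+0.309) = -1.378 W/m²/K.
ΔT = −F/λ = −9.1/(-1.378) = 6.6 °C.

6.6 °C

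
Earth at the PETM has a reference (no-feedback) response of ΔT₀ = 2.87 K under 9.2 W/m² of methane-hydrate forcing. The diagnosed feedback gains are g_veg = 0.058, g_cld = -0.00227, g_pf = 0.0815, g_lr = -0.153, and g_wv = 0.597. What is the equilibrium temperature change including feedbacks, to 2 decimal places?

Total gain g = 0.058 − 0.00227 + 0.0815 − 0.153 + 0.597 = 0.58123.
Amplification A = 1/(1 − 0.58123) = 2.388.
ΔT = 2.87 × 2.388 = 6.85 K.

6.85 K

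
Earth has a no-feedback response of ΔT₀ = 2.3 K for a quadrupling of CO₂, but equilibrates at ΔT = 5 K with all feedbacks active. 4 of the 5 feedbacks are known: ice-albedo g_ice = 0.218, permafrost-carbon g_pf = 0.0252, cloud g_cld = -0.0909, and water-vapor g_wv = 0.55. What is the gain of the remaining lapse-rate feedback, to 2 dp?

-0.16

Amplification A = ΔT/ΔT₀ = 5/2.3 = 2.174.
Total gain g = 1 − 1/A = 1 − 1/2.174 = 0.54.
Known gains sum to 0.218 + 0.0252 − 0.0909 + 0.55 = 0.7023.
g_lr = 0.54 − 0.7023 = -0.16.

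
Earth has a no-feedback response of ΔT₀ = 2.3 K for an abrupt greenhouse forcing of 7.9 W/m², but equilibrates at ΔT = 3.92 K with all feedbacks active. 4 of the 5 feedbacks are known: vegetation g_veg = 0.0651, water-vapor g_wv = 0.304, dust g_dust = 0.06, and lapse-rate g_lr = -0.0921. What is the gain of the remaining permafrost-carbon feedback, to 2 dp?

Amplification A = ΔT/ΔT₀ = 3.92/2.3 = 1.704.
Total gain g = 1 − 1/A = 1 − 1/1.704 = 0.4131.
Known gains sum to 0.0651 + 0.304 + 0.06 − 0.0921 = 0.337.
g_pf = 0.4131 − 0.337 = 0.08.

0.08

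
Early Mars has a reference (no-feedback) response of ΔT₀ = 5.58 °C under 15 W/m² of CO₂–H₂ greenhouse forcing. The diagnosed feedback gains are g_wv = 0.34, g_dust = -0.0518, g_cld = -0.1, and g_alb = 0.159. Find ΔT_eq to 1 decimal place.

8.5 °C

Total gain g = 0.34 − 0.0518 − 0.1 + 0.159 = 0.3472.
Amplification A = 1/(1 − 0.3472) = 1.532.
ΔT = 5.58 × 1.532 = 8.5 °C.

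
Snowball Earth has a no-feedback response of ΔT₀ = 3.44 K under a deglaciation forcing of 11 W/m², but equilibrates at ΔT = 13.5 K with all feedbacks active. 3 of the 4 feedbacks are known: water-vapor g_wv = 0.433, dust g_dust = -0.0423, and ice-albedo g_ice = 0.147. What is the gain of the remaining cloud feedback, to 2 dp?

0.21

Amplification A = ΔT/ΔT₀ = 13.5/3.44 = 3.924.
Total gain g = 1 − 1/A = 1 − 1/3.924 = 0.7452.
Known gains sum to 0.433 − 0.0423 + 0.147 = 0.5377.
g_cld = 0.7452 − 0.5377 = 0.21.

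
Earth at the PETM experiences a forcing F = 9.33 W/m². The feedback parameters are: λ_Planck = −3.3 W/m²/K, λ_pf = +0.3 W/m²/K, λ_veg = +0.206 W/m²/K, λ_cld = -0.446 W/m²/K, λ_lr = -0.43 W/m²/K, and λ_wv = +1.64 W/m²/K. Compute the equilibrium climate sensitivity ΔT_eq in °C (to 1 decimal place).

Net feedback parameter λ = (−3.3) + (+0.3) + (+0.206) + (-0.446) + (-0.43) + (+1.64) = -2.03 W/m²/K.
ΔT = −F/λ = −9.33/(-2.03) = 4.6 °C.

4.6 °C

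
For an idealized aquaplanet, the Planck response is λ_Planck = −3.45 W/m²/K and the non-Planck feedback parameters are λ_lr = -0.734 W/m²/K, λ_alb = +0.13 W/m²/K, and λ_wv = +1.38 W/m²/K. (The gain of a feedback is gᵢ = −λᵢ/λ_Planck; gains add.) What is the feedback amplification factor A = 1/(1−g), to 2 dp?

Convert to gains: g_lr = -0.734/3.45 = -0.2128; g_alb = 0.13/3.45 = 0.03768; g_wv = 1.38/3.45 = 0.4.
Total gain g = 0.22488.
A = 1/(1 − 0.22488) = 1.29.

1.29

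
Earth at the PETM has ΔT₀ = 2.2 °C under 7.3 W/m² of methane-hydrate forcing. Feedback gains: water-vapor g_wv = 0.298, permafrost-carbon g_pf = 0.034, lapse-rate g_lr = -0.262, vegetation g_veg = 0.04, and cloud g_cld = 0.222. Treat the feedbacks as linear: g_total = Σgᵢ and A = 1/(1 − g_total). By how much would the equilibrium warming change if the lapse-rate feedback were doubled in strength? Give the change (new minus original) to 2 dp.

-0.93 °C

Original: g = 0.332, ΔT = 2.2/(1−0.332) = 3.2934 °C.
With doubled lapse-rate: g' = 0.07, ΔT' = 2.2/(1−0.07) = 2.3656 °C.
Change = 2.3656 − 3.2934 = -0.93 °C.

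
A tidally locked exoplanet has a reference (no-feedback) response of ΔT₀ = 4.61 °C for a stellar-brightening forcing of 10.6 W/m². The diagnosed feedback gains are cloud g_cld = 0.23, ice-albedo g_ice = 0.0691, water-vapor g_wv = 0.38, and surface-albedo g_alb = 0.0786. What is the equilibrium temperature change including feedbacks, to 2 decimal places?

Total gain g = 0.23 + 0.0691 + 0.38 + 0.0786 = 0.7577.
Amplification A = 1/(1 − 0.7577) = 4.127.
ΔT = 4.61 × 4.127 = 19.03 °C.

19.03 °C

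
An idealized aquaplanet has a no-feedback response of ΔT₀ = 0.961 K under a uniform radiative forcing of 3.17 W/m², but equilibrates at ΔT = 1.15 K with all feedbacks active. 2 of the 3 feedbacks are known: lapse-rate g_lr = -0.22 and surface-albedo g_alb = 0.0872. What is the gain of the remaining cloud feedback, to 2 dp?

0.30

Amplification A = ΔT/ΔT₀ = 1.15/0.961 = 1.197.
Total gain g = 1 − 1/A = 1 − 1/1.197 = 0.1646.
Known gains sum to -0.22 + 0.0872 = -0.1328.
g_cld = 0.1646 + 0.1328 = 0.30.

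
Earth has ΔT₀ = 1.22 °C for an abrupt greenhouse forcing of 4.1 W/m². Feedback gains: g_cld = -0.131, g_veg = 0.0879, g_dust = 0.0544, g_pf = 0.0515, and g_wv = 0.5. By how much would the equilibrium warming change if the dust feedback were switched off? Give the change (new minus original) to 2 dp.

-0.31 °C

Original: g = 0.5628, ΔT = 1.22/(1−0.5628) = 2.7905 °C.
Without dust: g' = 0.5084, ΔT' = 1.22/(1−0.5084) = 2.4817 °C.
Change = 2.4817 − 2.7905 = -0.31 °C.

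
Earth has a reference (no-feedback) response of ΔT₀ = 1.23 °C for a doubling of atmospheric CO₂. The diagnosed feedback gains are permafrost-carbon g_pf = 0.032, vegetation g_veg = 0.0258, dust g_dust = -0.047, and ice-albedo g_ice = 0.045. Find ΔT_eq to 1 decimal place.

1.3 °C

Total gain g = 0.032 + 0.0258 − 0.047 + 0.045 = 0.0558.
Amplification A = 1/(1 − 0.0558) = 1.059.
ΔT = 1.23 × 1.059 = 1.3 °C.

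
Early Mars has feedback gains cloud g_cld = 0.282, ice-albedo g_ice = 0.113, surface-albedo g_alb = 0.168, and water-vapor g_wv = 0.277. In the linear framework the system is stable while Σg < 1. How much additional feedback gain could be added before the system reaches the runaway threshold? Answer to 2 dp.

0.16

Current total gain = 0.282 + 0.113 + 0.168 + 0.277 = 0.84.
Margin to runaway = 1 − 0.84 = 0.16.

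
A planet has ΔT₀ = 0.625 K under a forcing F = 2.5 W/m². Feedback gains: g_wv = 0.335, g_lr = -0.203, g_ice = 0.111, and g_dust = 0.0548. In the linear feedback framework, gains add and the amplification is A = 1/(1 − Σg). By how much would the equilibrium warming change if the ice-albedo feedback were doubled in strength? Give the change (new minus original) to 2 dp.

Original: g = 0.2978, ΔT = 0.625/(1−0.2978) = 0.8901 K.
With doubled ice-albedo: g' = 0.4088, ΔT' = 0.625/(1−0.4088) = 1.0572 K.
Change = 1.0572 − 0.8901 = 0.17 K.

0.17 K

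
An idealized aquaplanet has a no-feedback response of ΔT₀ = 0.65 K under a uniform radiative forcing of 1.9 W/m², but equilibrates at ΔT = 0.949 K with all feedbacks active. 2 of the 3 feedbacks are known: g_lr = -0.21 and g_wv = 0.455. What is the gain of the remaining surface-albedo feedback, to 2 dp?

Amplification A = ΔT/ΔT₀ = 0.949/0.65 = 1.46.
Total gain g = 1 − 1/A = 1 − 1/1.46 = 0.3151.
Known gains sum to -0.21 + 0.455 = 0.245.
g_alb = 0.3151 − 0.245 = 0.07.

0.07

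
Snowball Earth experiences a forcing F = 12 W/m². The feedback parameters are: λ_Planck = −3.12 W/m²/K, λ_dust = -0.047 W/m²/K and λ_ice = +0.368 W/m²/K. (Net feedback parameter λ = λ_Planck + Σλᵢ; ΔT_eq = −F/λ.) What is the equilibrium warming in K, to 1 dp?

4.3 K

Net feedback parameter λ = (−3.12) + (-0.047) + (+0.368) = -2.799 W/m²/K.
ΔT = −F/λ = −12/(-2.799) = 4.3 K.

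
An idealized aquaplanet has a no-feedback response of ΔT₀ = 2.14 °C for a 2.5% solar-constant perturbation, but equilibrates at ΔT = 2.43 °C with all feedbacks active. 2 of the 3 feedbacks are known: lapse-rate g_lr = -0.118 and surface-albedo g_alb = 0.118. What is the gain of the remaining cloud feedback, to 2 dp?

Amplification A = ΔT/ΔT₀ = 2.43/2.14 = 1.136.
Total gain g = 1 − 1/A = 1 − 1/1.136 = 0.1197.
Known gains sum to -0.118 + 0.118 = 0.
g_cld = 0.1197 − 0 = 0.12.

0.12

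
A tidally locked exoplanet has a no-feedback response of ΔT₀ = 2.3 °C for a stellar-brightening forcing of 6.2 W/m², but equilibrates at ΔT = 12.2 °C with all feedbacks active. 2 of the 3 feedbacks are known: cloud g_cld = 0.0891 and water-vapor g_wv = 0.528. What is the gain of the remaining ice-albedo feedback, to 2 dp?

0.19

Amplification A = ΔT/ΔT₀ = 12.2/2.3 = 5.304.
Total gain g = 1 − 1/A = 1 − 1/5.304 = 0.8115.
Known gains sum to 0.0891 + 0.528 = 0.6171.
g_ice = 0.8115 − 0.6171 = 0.19.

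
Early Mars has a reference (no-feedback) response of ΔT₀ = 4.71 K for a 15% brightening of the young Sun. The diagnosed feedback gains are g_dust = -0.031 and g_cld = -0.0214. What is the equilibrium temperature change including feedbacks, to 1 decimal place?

4.5 K

Total gain g = -0.031 − 0.0214 = -0.0524.
Amplification A = 1/(1 + 0.0524) = 0.9502.
ΔT = 4.71 × 0.9502 = 4.5 K.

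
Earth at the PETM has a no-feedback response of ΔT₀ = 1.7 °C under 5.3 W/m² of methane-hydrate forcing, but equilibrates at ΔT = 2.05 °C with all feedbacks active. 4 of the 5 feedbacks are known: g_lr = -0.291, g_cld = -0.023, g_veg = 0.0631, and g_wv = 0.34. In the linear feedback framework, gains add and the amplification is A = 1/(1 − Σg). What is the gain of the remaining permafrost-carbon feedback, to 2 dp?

Amplification A = ΔT/ΔT₀ = 2.05/1.7 = 1.206.
Total gain g = 1 − 1/A = 1 − 1/1.206 = 0.1708.
Known gains sum to -0.291 − 0.023 + 0.0631 + 0.34 = 0.0891.
g_pf = 0.1708 − 0.0891 = 0.08.

0.08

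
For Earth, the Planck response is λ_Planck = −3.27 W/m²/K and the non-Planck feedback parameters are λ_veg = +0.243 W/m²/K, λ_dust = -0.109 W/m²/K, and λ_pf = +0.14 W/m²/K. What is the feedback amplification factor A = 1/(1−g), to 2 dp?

Convert to gains: g_veg = 0.243/3.27 = 0.07431; g_dust = -0.109/3.27 = -0.03333; g_pf = 0.14/3.27 = 0.04281.
Total gain g = 0.08379.
A = 1/(1 − 0.08379) = 1.09.

1.09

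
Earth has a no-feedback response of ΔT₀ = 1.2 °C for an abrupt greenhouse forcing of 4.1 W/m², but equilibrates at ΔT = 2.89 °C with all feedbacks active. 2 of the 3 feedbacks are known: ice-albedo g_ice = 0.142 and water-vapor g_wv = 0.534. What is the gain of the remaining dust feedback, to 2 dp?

-0.09

Amplification A = ΔT/ΔT₀ = 2.89/1.2 = 2.408.
Total gain g = 1 − 1/A = 1 − 1/2.408 = 0.5847.
Known gains sum to 0.142 + 0.534 = 0.676.
g_dust = 0.5847 − 0.676 = -0.09.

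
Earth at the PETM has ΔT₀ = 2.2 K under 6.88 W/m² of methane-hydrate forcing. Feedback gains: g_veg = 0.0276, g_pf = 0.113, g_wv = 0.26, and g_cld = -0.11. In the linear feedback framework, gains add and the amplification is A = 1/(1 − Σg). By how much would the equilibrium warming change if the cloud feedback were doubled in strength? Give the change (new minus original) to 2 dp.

-0.42 K

Original: g = 0.2906, ΔT = 2.2/(1−0.2906) = 3.1012 K.
With doubled cloud: g' = 0.1806, ΔT' = 2.2/(1−0.1806) = 2.6849 K.
Change = 2.6849 − 3.1012 = -0.42 K.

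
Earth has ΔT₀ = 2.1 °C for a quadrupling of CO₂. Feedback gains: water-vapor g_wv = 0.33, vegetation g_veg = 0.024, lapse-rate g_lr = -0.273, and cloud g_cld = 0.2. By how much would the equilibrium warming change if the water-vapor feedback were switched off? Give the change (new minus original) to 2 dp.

Original: g = 0.281, ΔT = 2.1/(1−0.281) = 2.9207 °C.
Without water-vapor: g' = -0.049, ΔT' = 2.1/(1+0.049) = 2.0019 °C.
Change = 2.0019 − 2.9207 = -0.92 °C.

-0.92 °C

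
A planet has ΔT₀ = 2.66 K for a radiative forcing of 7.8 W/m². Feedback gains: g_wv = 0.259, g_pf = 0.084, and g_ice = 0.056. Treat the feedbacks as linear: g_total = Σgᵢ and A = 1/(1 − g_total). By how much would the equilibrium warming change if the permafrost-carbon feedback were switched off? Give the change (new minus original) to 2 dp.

-0.54 K

Original: g = 0.399, ΔT = 2.66/(1−0.399) = 4.4260 K.
Without permafrost-carbon: g' = 0.315, ΔT' = 2.66/(1−0.315) = 3.8832 K.
Change = 3.8832 − 4.4260 = -0.54 K.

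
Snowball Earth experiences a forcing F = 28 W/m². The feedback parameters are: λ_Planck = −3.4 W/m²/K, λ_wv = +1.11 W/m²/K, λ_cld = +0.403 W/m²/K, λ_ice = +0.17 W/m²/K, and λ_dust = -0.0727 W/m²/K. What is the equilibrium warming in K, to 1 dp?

15.6 K

Net feedback parameter λ = (−3.4) + (+1.11) + (+0.403) + (+0.17) + (-0.0727) = -1.7897 W/m²/K.
ΔT = −F/λ = −28/(-1.7897) = 15.6 K.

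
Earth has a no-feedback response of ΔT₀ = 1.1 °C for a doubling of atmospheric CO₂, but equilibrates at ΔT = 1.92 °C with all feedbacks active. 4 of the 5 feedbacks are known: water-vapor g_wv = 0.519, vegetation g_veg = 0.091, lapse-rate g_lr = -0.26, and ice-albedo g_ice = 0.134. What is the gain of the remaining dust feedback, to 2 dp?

-0.06

Amplification A = ΔT/ΔT₀ = 1.92/1.1 = 1.745.
Total gain g = 1 − 1/A = 1 − 1/1.745 = 0.4269.
Known gains sum to 0.519 + 0.091 − 0.26 + 0.134 = 0.484.
g_dust = 0.4269 − 0.484 = -0.06.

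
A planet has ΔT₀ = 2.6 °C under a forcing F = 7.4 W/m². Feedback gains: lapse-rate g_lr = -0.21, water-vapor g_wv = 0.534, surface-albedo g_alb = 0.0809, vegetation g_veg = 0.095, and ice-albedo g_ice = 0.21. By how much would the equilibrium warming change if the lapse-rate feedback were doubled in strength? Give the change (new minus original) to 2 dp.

Original: g = 0.7099, ΔT = 2.6/(1−0.7099) = 8.9624 °C.
With doubled lapse-rate: g' = 0.4999, ΔT' = 2.6/(1−0.4999) = 5.1990 °C.
Change = 5.1990 − 8.9624 = -3.76 °C.

-3.76 °C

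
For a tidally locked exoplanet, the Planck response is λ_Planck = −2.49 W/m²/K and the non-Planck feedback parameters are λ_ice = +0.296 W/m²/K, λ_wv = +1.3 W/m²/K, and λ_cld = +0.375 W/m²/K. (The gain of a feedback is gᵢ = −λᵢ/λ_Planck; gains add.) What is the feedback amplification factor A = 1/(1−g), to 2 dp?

Convert to gains: g_ice = 0.296/2.49 = 0.1189; g_wv = 1.3/2.49 = 0.5221; g_cld = 0.375/2.49 = 0.1506.
Total gain g = 0.7916.
A = 1/(1 − 0.7916) = 4.80.

4.80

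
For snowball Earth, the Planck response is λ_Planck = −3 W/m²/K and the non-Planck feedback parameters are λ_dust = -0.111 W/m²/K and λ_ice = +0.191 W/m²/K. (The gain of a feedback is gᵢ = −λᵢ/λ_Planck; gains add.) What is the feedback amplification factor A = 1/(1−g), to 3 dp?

Convert to gains: g_dust = -0.111/3 = -0.037; g_ice = 0.191/3 = 0.06367.
Total gain g = 0.02667.
A = 1/(1 − 0.02667) = 1.027.

1.027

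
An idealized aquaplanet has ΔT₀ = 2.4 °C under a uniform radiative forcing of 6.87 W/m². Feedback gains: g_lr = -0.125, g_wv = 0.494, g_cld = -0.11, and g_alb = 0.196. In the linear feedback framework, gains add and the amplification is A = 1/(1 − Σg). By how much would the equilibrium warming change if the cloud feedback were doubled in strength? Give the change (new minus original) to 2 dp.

Original: g = 0.455, ΔT = 2.4/(1−0.455) = 4.4037 °C.
With doubled cloud: g' = 0.345, ΔT' = 2.4/(1−0.345) = 3.6641 °C.
Change = 3.6641 − 4.4037 = -0.74 °C.

-0.74 °C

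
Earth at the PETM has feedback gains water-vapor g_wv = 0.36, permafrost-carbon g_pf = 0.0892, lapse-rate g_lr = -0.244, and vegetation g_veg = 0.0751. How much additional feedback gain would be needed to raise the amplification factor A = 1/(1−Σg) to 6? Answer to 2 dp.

0.55

Current total gain = 0.2803.
Target gain for A = 6: g* = 1 − 1/6 = 0.8333.
Additional gain needed = 0.8333 − 0.2803 = 0.55.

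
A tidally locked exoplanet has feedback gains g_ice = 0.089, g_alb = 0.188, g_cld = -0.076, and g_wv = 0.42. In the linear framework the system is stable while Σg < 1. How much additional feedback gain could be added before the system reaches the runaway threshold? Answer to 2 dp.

0.38

Current total gain = 0.089 + 0.188 − 0.076 + 0.42 = 0.621.
Margin to runaway = 1 − 0.621 = 0.38.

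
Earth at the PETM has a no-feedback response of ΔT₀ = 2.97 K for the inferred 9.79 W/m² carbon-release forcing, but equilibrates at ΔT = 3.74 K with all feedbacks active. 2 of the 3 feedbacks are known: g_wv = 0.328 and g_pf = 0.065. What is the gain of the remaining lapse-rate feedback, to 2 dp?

Amplification A = ΔT/ΔT₀ = 3.74/2.97 = 1.259.
Total gain g = 1 − 1/A = 1 − 1/1.259 = 0.2057.
Known gains sum to 0.328 + 0.065 = 0.393.
g_lr = 0.2057 − 0.393 = -0.19.

-0.19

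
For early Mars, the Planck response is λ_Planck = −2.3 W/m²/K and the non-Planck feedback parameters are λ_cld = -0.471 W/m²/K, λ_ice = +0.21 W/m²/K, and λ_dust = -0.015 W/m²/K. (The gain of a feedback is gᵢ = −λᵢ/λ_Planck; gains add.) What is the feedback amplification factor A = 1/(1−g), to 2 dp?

Convert to gains: g_cld = -0.471/2.3 = -0.2048; g_ice = 0.21/2.3 = 0.0913; g_dust = -0.015/2.3 = -0.006522.
Total gain g = -0.120022.
A = 1/(1 + 0.120022) = 0.89.

0.89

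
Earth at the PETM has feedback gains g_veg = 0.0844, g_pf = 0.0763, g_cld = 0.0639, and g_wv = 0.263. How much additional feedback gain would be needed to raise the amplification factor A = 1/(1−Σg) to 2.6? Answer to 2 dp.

0.13

Current total gain = 0.4876.
Target gain for A = 2.6: g* = 1 − 1/2.6 = 0.6154.
Additional gain needed = 0.6154 − 0.4876 = 0.13.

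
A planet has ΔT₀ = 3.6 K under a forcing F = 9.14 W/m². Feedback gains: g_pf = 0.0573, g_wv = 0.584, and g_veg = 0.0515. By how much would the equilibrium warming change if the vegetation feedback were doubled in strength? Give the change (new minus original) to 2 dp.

2.36 K

Original: g = 0.6928, ΔT = 3.6/(1−0.6928) = 11.7188 K.
With doubled vegetation: g' = 0.7443, ΔT' = 3.6/(1−0.7443) = 14.0790 K.
Change = 14.0790 − 11.7188 = 2.36 K.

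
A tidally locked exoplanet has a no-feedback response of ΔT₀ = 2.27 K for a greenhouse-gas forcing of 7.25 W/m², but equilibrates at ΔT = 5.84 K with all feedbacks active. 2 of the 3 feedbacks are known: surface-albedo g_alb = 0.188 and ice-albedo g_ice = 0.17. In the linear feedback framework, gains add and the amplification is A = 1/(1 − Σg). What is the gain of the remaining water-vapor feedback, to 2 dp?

Amplification A = ΔT/ΔT₀ = 5.84/2.27 = 2.573.
Total gain g = 1 − 1/A = 1 − 1/2.573 = 0.6113.
Known gains sum to 0.188 + 0.17 = 0.358.
g_wv = 0.6113 − 0.358 = 0.25.

0.25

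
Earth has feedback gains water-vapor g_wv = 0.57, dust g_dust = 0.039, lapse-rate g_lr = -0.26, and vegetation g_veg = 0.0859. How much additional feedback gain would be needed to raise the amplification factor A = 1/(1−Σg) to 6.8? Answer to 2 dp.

Current total gain = 0.4349.
Target gain for A = 6.8: g* = 1 − 1/6.8 = 0.8529.
Additional gain needed = 0.8529 − 0.4349 = 0.42.

0.42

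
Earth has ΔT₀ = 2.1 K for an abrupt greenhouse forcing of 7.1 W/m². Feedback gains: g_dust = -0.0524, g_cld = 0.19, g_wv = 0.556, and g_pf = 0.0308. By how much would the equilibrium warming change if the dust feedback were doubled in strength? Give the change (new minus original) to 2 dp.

-1.22 K

Original: g = 0.7244, ΔT = 2.1/(1−0.7244) = 7.6197 K.
With doubled dust: g' = 0.672, ΔT' = 2.1/(1−0.672) = 6.4024 K.
Change = 6.4024 − 7.6197 = -1.22 K.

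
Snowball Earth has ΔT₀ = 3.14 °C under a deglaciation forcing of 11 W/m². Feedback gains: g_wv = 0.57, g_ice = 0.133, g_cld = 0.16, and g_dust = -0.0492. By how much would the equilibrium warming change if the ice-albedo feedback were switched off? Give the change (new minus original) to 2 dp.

-7.03 °C

Original: g = 0.8138, ΔT = 3.14/(1−0.8138) = 16.8636 °C.
Without ice-albedo: g' = 0.6808, ΔT' = 3.14/(1−0.6808) = 9.8371 °C.
Change = 9.8371 − 16.8636 = -7.03 °C.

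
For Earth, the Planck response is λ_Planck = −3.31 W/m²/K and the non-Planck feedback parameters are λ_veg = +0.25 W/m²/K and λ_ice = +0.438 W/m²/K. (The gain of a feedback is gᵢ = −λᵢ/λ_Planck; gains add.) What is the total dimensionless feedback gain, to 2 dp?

Convert to gains: g_veg = 0.25/3.31 = 0.07553; g_ice = 0.438/3.31 = 0.1323.
Total gain g = 0.20783.

0.21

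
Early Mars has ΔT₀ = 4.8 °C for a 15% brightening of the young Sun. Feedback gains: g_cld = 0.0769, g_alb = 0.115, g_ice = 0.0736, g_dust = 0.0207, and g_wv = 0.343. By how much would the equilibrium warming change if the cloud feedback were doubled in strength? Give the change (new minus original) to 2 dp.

Original: g = 0.6292, ΔT = 4.8/(1−0.6292) = 12.9450 °C.
With doubled cloud: g' = 0.7061, ΔT' = 4.8/(1−0.7061) = 16.3321 °C.
Change = 16.3321 − 12.9450 = 3.39 °C.

3.39 °C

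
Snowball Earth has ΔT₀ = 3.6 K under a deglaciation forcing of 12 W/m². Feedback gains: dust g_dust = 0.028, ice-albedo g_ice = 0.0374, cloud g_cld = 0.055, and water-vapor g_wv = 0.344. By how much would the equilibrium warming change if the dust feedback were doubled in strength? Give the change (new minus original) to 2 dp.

Original: g = 0.4644, ΔT = 3.6/(1−0.4644) = 6.7214 K.
With doubled dust: g' = 0.4924, ΔT' = 3.6/(1−0.4924) = 7.0922 K.
Change = 7.0922 − 6.7214 = 0.37 K.

0.37 K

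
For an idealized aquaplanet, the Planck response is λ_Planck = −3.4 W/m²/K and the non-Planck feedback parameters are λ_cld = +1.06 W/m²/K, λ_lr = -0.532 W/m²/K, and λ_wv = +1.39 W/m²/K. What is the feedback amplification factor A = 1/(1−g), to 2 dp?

Convert to gains: g_cld = 1.06/3.4 = 0.3118; g_lr = -0.532/3.4 = -0.1565; g_wv = 1.39/3.4 = 0.4088.
Total gain g = 0.5641.
A = 1/(1 − 0.5641) = 2.29.

2.29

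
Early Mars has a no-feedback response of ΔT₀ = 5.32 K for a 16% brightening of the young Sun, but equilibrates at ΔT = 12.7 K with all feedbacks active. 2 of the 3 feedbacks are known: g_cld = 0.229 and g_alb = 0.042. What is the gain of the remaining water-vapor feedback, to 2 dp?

Amplification A = ΔT/ΔT₀ = 12.7/5.32 = 2.387.
Total gain g = 1 − 1/A = 1 − 1/2.387 = 0.5811.
Known gains sum to 0.229 + 0.042 = 0.271.
g_wv = 0.5811 − 0.271 = 0.31.

0.31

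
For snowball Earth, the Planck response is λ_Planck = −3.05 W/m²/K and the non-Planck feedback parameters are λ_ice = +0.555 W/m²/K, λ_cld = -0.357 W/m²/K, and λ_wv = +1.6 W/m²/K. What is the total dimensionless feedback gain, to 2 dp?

Convert to gains: g_ice = 0.555/3.05 = 0.182; g_cld = -0.357/3.05 = -0.117; g_wv = 1.6/3.05 = 0.5246.
Total gain g = 0.5896.

0.59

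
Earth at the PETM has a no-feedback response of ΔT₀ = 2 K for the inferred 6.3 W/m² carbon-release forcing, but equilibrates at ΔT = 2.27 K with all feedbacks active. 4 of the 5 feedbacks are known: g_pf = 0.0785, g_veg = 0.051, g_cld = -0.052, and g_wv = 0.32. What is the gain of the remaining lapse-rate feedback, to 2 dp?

Amplification A = ΔT/ΔT₀ = 2.27/2 = 1.135.
Total gain g = 1 − 1/A = 1 − 1/1.135 = 0.1189.
Known gains sum to 0.0785 + 0.051 − 0.052 + 0.32 = 0.3975.
g_lr = 0.1189 − 0.3975 = -0.28.

-0.28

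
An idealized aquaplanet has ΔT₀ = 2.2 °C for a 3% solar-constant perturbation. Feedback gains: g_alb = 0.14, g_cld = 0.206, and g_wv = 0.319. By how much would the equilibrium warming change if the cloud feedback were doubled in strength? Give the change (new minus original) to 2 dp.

10.49 °C

Original: g = 0.665, ΔT = 2.2/(1−0.665) = 6.5672 °C.
With doubled cloud: g' = 0.871, ΔT' = 2.2/(1−0.871) = 17.0543 °C.
Change = 17.0543 − 6.5672 = 10.49 °C.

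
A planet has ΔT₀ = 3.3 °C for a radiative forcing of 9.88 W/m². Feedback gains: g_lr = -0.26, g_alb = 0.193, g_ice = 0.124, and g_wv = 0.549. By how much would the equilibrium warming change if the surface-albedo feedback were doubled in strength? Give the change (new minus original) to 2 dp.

8.04 °C

Original: g = 0.606, ΔT = 3.3/(1−0.606) = 8.3756 °C.
With doubled surface-albedo: g' = 0.799, ΔT' = 3.3/(1−0.799) = 16.4179 °C.
Change = 16.4179 − 8.3756 = 8.04 °C.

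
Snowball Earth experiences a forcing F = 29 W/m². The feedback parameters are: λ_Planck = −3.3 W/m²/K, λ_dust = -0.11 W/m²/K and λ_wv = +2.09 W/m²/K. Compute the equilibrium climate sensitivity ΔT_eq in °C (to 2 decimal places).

Net feedback parameter λ = (−3.3) + (-0.11) + (+2.09) = -1.32 W/m²/K.
ΔT = −F/λ = −29/(-1.32) = 21.97 °C.

21.97 °C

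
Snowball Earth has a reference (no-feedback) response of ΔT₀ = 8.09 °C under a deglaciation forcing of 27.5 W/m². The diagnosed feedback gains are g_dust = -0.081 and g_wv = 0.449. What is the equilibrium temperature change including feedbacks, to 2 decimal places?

12.80 °C

Total gain g = -0.081 + 0.449 = 0.368.
Amplification A = 1/(1 − 0.368) = 1.582.
ΔT = 8.09 × 1.582 = 12.80 °C.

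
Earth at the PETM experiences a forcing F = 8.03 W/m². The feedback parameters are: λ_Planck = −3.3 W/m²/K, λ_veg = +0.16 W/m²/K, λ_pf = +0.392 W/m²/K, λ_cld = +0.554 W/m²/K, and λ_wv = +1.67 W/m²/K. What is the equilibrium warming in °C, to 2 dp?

Net feedback parameter λ = (−3.3) + (+0.16) + (+0.392) + (+0.554) + (+1.67) = -0.524 W/m²/K.
ΔT = −F/λ = −8.03/(-0.524) = 15.32 °C.

15.32 °C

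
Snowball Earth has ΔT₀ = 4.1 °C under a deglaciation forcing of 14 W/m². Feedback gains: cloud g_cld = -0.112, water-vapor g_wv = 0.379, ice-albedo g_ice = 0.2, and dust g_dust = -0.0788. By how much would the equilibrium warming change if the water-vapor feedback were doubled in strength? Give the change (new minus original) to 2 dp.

10.91 °C

Original: g = 0.3882, ΔT = 4.1/(1−0.3882) = 6.7015 °C.
With doubled water-vapor: g' = 0.7672, ΔT' = 4.1/(1−0.7672) = 17.6117 °C.
Change = 17.6117 − 6.7015 = 10.91 °C.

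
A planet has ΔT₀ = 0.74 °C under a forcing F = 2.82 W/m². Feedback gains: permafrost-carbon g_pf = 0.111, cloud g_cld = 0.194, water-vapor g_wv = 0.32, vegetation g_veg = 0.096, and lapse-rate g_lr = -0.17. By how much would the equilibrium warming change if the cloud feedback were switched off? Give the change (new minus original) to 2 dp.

-0.50 °C

Original: g = 0.551, ΔT = 0.74/(1−0.551) = 1.6481 °C.
Without cloud: g' = 0.357, ΔT' = 0.74/(1−0.357) = 1.1509 °C.
Change = 1.1509 − 1.6481 = -0.50 °C.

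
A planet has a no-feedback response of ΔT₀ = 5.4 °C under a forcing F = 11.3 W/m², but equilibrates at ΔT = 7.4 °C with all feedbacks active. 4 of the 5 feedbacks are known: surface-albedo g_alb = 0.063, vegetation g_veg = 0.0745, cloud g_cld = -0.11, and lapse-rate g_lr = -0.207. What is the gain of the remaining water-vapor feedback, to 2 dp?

0.45

Amplification A = ΔT/ΔT₀ = 7.4/5.4 = 1.37.
Total gain g = 1 − 1/A = 1 − 1/1.37 = 0.2701.
Known gains sum to 0.063 + 0.0745 − 0.11 − 0.207 = -0.1795.
g_wv = 0.2701 + 0.1795 = 0.45.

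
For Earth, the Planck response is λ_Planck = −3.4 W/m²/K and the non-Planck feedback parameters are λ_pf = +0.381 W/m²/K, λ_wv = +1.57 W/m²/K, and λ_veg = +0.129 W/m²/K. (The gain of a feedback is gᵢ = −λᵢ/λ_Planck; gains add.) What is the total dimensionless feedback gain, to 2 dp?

Convert to gains: g_pf = 0.381/3.4 = 0.1121; g_wv = 1.57/3.4 = 0.4618; g_veg = 0.129/3.4 = 0.03794.
Total gain g = 0.61184.

0.61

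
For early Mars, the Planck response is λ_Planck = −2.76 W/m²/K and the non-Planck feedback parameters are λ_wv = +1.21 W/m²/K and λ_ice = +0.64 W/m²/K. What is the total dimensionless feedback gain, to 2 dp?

0.67

Convert to gains: g_wv = 1.21/2.76 = 0.4384; g_ice = 0.64/2.76 = 0.2319.
Total gain g = 0.6703.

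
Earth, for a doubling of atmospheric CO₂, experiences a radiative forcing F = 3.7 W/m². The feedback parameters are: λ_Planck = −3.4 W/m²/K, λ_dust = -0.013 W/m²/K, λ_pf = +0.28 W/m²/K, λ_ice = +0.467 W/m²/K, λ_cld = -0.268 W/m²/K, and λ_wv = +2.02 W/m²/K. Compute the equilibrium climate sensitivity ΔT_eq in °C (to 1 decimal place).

Net feedback parameter λ = (−3.4) + (-0.013) + (+0.28) + (+0.467) + (-0.268) + (+2.02) = -0.914 W/m²/K.
ΔT = −F/λ = −3.7/(-0.914) = 4.0 °C.

4.0 °C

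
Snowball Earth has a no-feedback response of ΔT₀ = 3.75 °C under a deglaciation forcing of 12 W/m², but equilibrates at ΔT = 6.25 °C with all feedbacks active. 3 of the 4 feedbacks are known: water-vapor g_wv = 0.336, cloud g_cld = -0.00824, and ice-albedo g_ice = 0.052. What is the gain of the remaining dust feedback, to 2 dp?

Amplification A = ΔT/ΔT₀ = 6.25/3.75 = 1.667.
Total gain g = 1 − 1/A = 1 − 1/1.667 = 0.4001.
Known gains sum to 0.336 − 0.00824 + 0.052 = 0.37976.
g_dust = 0.4001 − 0.37976 = 0.02.

0.02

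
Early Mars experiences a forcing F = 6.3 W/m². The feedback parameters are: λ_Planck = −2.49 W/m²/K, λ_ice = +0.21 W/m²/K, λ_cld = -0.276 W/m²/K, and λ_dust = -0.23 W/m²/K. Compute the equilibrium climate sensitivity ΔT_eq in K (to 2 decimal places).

2.26 K

Net feedback parameter λ = (−2.49) + (+0.21) + (-0.276) + (-0.23) = -2.786 W/m²/K.
ΔT = −F/λ = −6.3/(-2.786) = 2.26 K.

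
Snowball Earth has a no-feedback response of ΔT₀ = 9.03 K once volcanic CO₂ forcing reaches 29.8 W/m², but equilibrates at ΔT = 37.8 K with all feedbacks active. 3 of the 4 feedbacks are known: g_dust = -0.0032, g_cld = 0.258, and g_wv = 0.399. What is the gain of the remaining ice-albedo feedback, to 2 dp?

0.11

Amplification A = ΔT/ΔT₀ = 37.8/9.03 = 4.186.
Total gain g = 1 − 1/A = 1 − 1/4.186 = 0.7611.
Known gains sum to -0.0032 + 0.258 + 0.399 = 0.6538.
g_ice = 0.7611 − 0.6538 = 0.11.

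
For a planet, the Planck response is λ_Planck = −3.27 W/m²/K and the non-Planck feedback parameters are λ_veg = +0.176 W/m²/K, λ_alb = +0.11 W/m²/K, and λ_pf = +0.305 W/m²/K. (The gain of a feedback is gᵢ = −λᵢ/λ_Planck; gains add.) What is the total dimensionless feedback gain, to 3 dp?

0.181

Convert to gains: g_veg = 0.176/3.27 = 0.05382; g_alb = 0.11/3.27 = 0.03364; g_pf = 0.305/3.27 = 0.09327.
Total gain g = 0.18073.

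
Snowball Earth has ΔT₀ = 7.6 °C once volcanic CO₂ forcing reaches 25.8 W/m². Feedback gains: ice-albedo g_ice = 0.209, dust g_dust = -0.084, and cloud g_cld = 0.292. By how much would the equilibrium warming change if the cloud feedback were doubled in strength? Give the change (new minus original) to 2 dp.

Original: g = 0.417, ΔT = 7.6/(1−0.417) = 13.0360 °C.
With doubled cloud: g' = 0.709, ΔT' = 7.6/(1−0.709) = 26.1168 °C.
Change = 26.1168 − 13.0360 = 13.08 °C.

13.08 °C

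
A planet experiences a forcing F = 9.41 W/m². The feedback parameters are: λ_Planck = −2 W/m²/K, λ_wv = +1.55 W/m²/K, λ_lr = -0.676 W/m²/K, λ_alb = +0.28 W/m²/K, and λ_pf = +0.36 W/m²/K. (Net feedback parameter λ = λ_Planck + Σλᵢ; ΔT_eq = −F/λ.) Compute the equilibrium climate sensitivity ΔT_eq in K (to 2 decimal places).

Net feedback parameter λ = (−2) + (+1.55) + (-0.676) + (+0.28) + (+0.36) = -0.486 W/m²/K.
ΔT = −F/λ = −9.41/(-0.486) = 19.36 K.

19.36 K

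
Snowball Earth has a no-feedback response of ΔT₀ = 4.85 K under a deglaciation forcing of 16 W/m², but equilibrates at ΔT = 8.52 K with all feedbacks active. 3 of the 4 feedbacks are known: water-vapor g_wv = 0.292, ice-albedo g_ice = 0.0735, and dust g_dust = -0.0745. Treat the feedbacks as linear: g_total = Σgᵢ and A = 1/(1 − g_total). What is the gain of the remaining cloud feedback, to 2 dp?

Amplification A = ΔT/ΔT₀ = 8.52/4.85 = 1.757.
Total gain g = 1 − 1/A = 1 − 1/1.757 = 0.4308.
Known gains sum to 0.292 + 0.0735 − 0.0745 = 0.291.
g_cld = 0.4308 − 0.291 = 0.14.

0.14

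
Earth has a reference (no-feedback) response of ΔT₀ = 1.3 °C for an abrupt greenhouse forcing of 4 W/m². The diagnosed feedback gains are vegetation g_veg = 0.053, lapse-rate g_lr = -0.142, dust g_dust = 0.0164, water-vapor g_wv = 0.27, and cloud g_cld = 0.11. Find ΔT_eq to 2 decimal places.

Total gain g = 0.053 − 0.142 + 0.0164 + 0.27 + 0.11 = 0.3074.
Amplification A = 1/(1 − 0.3074) = 1.444.
ΔT = 1.3 × 1.444 = 1.88 °C.

1.88 °C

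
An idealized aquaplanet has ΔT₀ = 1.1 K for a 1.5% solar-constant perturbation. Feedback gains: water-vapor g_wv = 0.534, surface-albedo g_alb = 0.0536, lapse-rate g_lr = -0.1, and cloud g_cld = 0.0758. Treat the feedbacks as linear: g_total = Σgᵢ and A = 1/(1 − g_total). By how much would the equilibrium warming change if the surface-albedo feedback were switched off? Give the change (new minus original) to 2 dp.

-0.28 K

Original: g = 0.5634, ΔT = 1.1/(1−0.5634) = 2.5195 K.
Without surface-albedo: g' = 0.5098, ΔT' = 1.1/(1−0.5098) = 2.2440 K.
Change = 2.2440 − 2.5195 = -0.28 K.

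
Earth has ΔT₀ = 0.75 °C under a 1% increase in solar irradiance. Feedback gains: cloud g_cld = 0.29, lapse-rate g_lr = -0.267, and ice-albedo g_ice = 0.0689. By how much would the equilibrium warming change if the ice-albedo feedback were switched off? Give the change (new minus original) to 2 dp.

-0.06 °C

Original: g = 0.0919, ΔT = 0.75/(1−0.0919) = 0.8259 °C.
Without ice-albedo: g' = 0.023, ΔT' = 0.75/(1−0.023) = 0.7677 °C.
Change = 0.7677 − 0.8259 = -0.06 °C.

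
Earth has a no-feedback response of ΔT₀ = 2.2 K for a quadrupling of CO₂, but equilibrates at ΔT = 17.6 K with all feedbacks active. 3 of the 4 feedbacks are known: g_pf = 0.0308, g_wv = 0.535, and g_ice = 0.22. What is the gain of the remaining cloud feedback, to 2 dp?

Amplification A = ΔT/ΔT₀ = 17.6/2.2 = 8.
Total gain g = 1 − 1/A = 1 − 1/8 = 0.875.
Known gains sum to 0.0308 + 0.535 + 0.22 = 0.7858.
g_cld = 0.875 − 0.7858 = 0.09.

0.09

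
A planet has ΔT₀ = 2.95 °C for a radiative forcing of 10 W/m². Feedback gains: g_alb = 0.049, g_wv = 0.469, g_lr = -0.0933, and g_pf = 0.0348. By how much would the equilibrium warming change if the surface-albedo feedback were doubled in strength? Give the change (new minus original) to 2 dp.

0.54 °C

Original: g = 0.4595, ΔT = 2.95/(1−0.4595) = 5.4579 °C.
With doubled surface-albedo: g' = 0.5085, ΔT' = 2.95/(1−0.5085) = 6.0020 °C.
Change = 6.0020 − 5.4579 = 0.54 °C.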